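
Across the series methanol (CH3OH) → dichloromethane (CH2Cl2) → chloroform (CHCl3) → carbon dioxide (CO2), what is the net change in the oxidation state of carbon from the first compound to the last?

Carbon oxidation states along the series — methanol: -2, dichloromethane: 0, chloroform: +2, carbon dioxide: +4.
Net change = +4 − (-2) = +6.

+6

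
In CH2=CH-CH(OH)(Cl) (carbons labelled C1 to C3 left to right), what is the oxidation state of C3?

Each bond to a more electronegative atom (O, N, halogen) counts +1, each bond to a less electronegative atom (H, metal, B, Si) counts −1, and each C–C bond counts 0.
C3 has one bond to C (0), one bond to O (+1), one bond to H (-1), one bond to Cl (+1).
Oxidation state = 0 + 1 − 1 + 1 = +1.

+1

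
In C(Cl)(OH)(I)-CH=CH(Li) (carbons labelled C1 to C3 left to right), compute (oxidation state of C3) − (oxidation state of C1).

C3: 2C, 1H, 1Li → 0 − 1 − 1 = -2
C1: 1C, 1O, 1Cl, 1I → 0 + 1 + 1 + 1 = +3
Difference: -2 − (+3) = -5.

-5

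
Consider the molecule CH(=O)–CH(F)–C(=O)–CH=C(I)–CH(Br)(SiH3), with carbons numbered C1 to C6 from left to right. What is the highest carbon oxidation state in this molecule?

Tallying each carbon's bonds:
C1: 1C, 1H, 2O → 0 − 1 + 2 = +1
C2: 2C, 1H, 1F → 0 − 1 + 1 = 0
C3: 2C, 2O → 0 + 2 = +2
C4: 3C, 1H → 0 − 1 = -1
C5: 3C, 1I → 0 + 1 = +1
C6: 1C, 1H, 1Br, 1Si → 0 − 1 + 1 − 1 = -1
The highest value is +2.

+2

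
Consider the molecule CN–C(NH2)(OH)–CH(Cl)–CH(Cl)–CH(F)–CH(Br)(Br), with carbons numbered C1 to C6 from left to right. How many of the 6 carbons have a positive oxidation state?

3

Assign +1 per bond to O/N/halogen, −1 per bond to H or an electropositive element, and 0 per bond to carbon. Tallying each carbon:
C1: 1C, 3N → 0 + 3 = +3
C2: 2C, 1O, 1N → 0 + 1 + 1 = +2
C3: 2C, 1H, 1Cl → 0 − 1 + 1 = 0
C4: 2C, 1H, 1Cl → 0 − 1 + 1 = 0
C5: 2C, 1H, 1F → 0 − 1 + 1 = 0
C6: 1C, 1H, 2Br → 0 − 1 + 2 = +1
3 carbons (C1, C2, C6) meet the condition.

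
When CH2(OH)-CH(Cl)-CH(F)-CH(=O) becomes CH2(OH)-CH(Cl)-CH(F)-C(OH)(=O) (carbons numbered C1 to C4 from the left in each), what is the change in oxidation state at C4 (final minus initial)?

Before: C4 has 1 bond to C, 1 bond to H, 2 bonds to O → oxidation state +1.
After: C4 has 1 bond to C, 3 bonds to O → oxidation state +3.
Δ = +3 − (+1) = +2, so this is an oxidation at C4.

+2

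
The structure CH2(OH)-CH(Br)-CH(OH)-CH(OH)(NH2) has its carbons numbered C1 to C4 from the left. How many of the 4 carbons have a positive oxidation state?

Tallying each carbon's bonds:
C1: 1C, 2H, 1O → 0 − 2 + 1 = -1
C2: 2C, 1H, 1Br → 0 − 1 + 1 = 0
C3: 2C, 1H, 1O → 0 − 1 + 1 = 0
C4: 1C, 1H, 1O, 1N → 0 − 1 + 1 + 1 = +1
1 carbon (C4) meets the condition.

1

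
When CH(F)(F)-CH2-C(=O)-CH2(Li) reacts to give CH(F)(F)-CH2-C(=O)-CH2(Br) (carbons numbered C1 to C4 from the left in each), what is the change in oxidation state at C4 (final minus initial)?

+2

Before: C4 has 1 bond to C, 2 bonds to H, 1 bond to Li → oxidation state -3.
After: C4 has 1 bond to C, 2 bonds to H, 1 bond to Br → oxidation state -1.
Δ = -1 − (-3) = +2, so this is an oxidation at C4.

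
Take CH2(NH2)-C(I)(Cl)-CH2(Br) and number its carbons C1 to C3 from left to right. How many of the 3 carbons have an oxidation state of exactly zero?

Tallying each carbon's bonds:
C1: 1C, 2H, 1N → 0 − 2 + 1 = -1
C2: 2C, 1Cl, 1I → 0 + 1 + 1 = +2
C3: 1C, 2H, 1Br → 0 − 2 + 1 = -1
0 carbons meet the condition.

0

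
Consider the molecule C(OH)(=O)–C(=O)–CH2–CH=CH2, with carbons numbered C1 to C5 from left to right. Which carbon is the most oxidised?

Assign +1 per bond to O/N/halogen, −1 per bond to H or an electropositive element, and 0 per bond to carbon. Tallying each carbon:
C1: 1C, 3O → 0 + 3 = +3
C2: 2C, 2O → 0 + 2 = +2
C3: 2C, 2H → 0 − 2 = -2
C4: 3C, 1H → 0 − 1 = -1
C5: 2C, 2H → 0 − 2 = -2
The most oxidised carbon is C1 at +3.

C1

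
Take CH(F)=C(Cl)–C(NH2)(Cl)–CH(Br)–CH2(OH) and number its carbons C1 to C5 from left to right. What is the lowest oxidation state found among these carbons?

Tallying each carbon's bonds:
C1: 2C, 1H, 1F → 0 − 1 + 1 = 0
C2: 3C, 1Cl → 0 + 1 = +1
C3: 2C, 1N, 1Cl → 0 + 1 + 1 = +2
C4: 2C, 1H, 1Br → 0 − 1 + 1 = 0
C5: 1C, 2H, 1O → 0 − 2 + 1 = -1
The lowest value is -1.

-1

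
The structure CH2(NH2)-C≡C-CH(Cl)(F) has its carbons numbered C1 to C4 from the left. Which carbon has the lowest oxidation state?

Bonds to more-electronegative neighbours contribute +1 each, bonds to H or metals contribute −1 each, and C–C bonds contribute 0. Tallying each carbon:
C1: 1C, 2H, 1N → 0 − 2 + 1 = -1
C2: 4C → 0 = 0
C3: 4C → 0 = 0
C4: 1C, 1H, 1F, 1Cl → 0 − 1 + 1 + 1 = +1
The most reduced carbon is C1 at -1.

C1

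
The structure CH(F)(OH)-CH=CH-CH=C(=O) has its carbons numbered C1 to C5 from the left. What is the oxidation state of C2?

C2 has one bond to C (0), a double bond to C (2×0 = 0), one bond to H (-1).
Oxidation state = 0 + 0 − 1 = -1.

-1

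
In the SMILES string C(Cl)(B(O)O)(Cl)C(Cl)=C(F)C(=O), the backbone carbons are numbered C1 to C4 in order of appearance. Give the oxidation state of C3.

+1

C3 has a double bond to C (2×0 = 0), one bond to C (0), one bond to F (+1).
Oxidation state = 0 + 0 + 1 = +1.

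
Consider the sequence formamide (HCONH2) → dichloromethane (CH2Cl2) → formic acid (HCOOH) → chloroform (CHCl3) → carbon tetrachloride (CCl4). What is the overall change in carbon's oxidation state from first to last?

Carbon oxidation states along the series — formamide: +2, dichloromethane: 0, formic acid: +2, chloroform: +2, carbon tetrachloride: +4.
Net change = +4 − (+2) = +2.

+2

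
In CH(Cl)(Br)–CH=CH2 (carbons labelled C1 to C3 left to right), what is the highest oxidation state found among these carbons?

Tallying each carbon's bonds:
C1: 1C, 1H, 1Cl, 1Br → 0 − 1 + 1 + 1 = +1
C2: 3C, 1H → 0 − 1 = -1
C3: 2C, 2H → 0 − 2 = -2
The highest value is +1.

+1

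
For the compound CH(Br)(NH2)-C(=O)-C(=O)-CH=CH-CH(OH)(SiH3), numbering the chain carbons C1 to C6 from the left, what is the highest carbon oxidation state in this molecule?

+2

Assign +1 per bond to O/N/halogen, −1 per bond to H or an electropositive element, and 0 per bond to carbon. Tallying each carbon:
C1: 1C, 1H, 1N, 1Br → 0 − 1 + 1 + 1 = +1
C2: 2C, 2O → 0 + 2 = +2
C3: 2C, 2O → 0 + 2 = +2
C4: 3C, 1H → 0 − 1 = -1
C5: 3C, 1H → 0 − 1 = -1
C6: 1C, 1H, 1O, 1Si → 0 − 1 + 1 − 1 = -1
The highest value is +2.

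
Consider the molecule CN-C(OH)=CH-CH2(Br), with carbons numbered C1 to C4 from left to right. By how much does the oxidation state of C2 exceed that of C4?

C2: 3C, 1O → 0 + 1 = +1
C4: 1C, 2H, 1Br → 0 − 2 + 1 = -1
Difference: +1 − (-1) = +2.

+2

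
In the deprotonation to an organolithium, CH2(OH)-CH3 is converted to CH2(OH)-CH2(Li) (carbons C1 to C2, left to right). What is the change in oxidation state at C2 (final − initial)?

0

Before: C2 has 1 bond to C, 3 bonds to H → oxidation state -3.
After: C2 has 1 bond to C, 2 bonds to H, 1 bond to Li → oxidation state -3.
Δ = -3 − (-3) = 0, so no net redox change at C2.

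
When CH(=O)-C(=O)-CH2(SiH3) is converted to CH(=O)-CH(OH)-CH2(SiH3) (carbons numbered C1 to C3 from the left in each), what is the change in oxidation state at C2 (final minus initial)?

Before: C2 has 2 bonds to C, 2 bonds to O → oxidation state +2.
After: C2 has 2 bonds to C, 1 bond to H, 1 bond to O → oxidation state 0.
Δ = 0 − (+2) = -2, so this is a reduction at C2.

-2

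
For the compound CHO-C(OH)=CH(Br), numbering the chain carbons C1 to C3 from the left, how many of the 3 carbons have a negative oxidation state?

Tallying each carbon's bonds:
C1: 1C, 1H, 2O → 0 − 1 + 2 = +1
C2: 3C, 1O → 0 + 1 = +1
C3: 2C, 1H, 1Br → 0 − 1 + 1 = 0
0 carbons meet the condition.

0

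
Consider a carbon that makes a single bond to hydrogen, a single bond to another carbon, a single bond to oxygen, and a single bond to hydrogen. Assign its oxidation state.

-1

Bonds to more-electronegative neighbours contribute +1 each, bonds to H or metals contribute −1 each, and C–C bonds contribute 0.
The carbon has one bond to C (0), one bond to O (+1), one bond to H (-1), one bond to H (-1).
Oxidation state = 0 + 1 − 1 − 1 = -1.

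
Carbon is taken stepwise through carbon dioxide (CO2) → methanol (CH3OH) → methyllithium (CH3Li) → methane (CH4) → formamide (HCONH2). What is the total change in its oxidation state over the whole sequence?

-2

Carbon oxidation states along the series — carbon dioxide: +4, methanol: -2, methyllithium: -4, methane: -4, formamide: +2.
Net change = +2 − (+4) = -2.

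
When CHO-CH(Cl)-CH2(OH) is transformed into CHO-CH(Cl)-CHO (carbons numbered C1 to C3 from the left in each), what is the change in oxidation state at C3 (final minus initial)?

Before: C3 has 1 bond to C, 2 bonds to H, 1 bond to O → oxidation state -1.
After: C3 has 1 bond to C, 1 bond to H, 2 bonds to O → oxidation state +1.
Δ = +1 − (-1) = +2, so this is an oxidation at C3.

+2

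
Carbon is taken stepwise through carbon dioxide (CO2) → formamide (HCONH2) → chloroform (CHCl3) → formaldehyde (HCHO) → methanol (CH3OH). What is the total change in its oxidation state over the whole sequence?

-6

Carbon oxidation states along the series — carbon dioxide: +4, formamide: +2, chloroform: +2, formaldehyde: 0, methanol: -2.
Net change = -2 − (+4) = -6.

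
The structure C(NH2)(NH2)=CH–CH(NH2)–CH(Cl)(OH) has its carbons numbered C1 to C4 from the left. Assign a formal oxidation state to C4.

+1

Assign +1 per bond to O/N/halogen, −1 per bond to H or an electropositive element, and 0 per bond to carbon.
C4 has one bond to C (0), one bond to Cl (+1), one bond to O (+1), one bond to H (-1).
Oxidation state = 0 + 1 + 1 − 1 = +1.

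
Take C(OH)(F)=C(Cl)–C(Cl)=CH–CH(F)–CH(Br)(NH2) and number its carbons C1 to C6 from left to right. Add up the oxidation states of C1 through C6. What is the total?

Bonds to more-electronegative neighbours contribute +1 each, bonds to H or metals contribute −1 each, and C–C bonds contribute 0. Tallying each carbon:
C1: 2C, 1O, 1F → 0 + 1 + 1 = +2
C2: 3C, 1Cl → 0 + 1 = +1
C3: 3C, 1Cl → 0 + 1 = +1
C4: 3C, 1H → 0 − 1 = -1
C5: 2C, 1H, 1F → 0 − 1 + 1 = 0
C6: 1C, 1H, 1N, 1Br → 0 − 1 + 1 + 1 = +1
Sum = +2 + 1 + 1 − 1 + 0 + 1 = +4.

+4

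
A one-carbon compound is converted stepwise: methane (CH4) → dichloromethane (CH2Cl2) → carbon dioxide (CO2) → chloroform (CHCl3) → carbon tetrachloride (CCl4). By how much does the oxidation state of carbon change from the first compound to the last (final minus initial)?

Carbon oxidation states along the series — methane: -4, dichloromethane: 0, carbon dioxide: +4, chloroform: +2, carbon tetrachloride: +4.
Net change = +4 − (-4) = +8.

+8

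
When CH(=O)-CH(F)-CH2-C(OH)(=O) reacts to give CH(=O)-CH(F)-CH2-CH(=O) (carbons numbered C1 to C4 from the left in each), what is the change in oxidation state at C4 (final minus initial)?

-2

Before: C4 has 1 bond to C, 3 bonds to O → oxidation state +3.
After: C4 has 1 bond to C, 1 bond to H, 2 bonds to O → oxidation state +1.
Δ = +1 − (+3) = -2, so this is a reduction at C4.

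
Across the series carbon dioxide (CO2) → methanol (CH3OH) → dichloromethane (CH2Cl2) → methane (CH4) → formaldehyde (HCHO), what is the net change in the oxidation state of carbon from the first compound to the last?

-4

Carbon oxidation states along the series — carbon dioxide: +4, methanol: -2, dichloromethane: 0, methane: -4, formaldehyde: 0.
Net change = 0 − (+4) = -4.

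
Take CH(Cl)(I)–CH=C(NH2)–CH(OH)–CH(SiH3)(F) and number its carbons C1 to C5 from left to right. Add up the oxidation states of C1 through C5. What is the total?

Assign +1 per bond to O/N/halogen, −1 per bond to H or an electropositive element, and 0 per bond to carbon. Tallying each carbon:
C1: 1C, 1H, 1Cl, 1I → 0 − 1 + 1 + 1 = +1
C2: 3C, 1H → 0 − 1 = -1
C3: 3C, 1N → 0 + 1 = +1
C4: 2C, 1H, 1O → 0 − 1 + 1 = 0
C5: 1C, 1H, 1F, 1Si → 0 − 1 + 1 − 1 = -1
Sum = +1 − 1 + 1 + 0 − 1 = 0.

0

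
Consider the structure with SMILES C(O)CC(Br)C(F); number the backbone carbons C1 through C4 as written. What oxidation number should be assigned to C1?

-1

Count +1 for every bond to an atom more electronegative than carbon and −1 for every bond to one less electronegative; C–C bonds are 0.
C1 has one bond to C (0), one bond to O (+1), one bond to H (-1), one bond to H (-1).
Oxidation state = 0 + 1 − 1 − 1 = -1.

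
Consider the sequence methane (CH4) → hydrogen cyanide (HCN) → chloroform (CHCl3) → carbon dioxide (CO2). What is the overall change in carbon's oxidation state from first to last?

+8

Carbon oxidation states along the series — methane: -4, hydrogen cyanide: +2, chloroform: +2, carbon dioxide: +4.
Net change = +4 − (-4) = +8.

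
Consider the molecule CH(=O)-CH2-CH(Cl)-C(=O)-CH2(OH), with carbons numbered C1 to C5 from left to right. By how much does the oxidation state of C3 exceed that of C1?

C3: 2C, 1H, 1Cl → 0 − 1 + 1 = 0
C1: 1C, 1H, 2O → 0 − 1 + 2 = +1
Difference: 0 − (+1) = -1.

-1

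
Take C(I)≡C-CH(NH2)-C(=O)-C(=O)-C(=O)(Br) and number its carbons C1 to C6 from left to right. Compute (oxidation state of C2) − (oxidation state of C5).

-2

C2: 4C → 0 = 0
C5: 2C, 2O → 0 + 2 = +2
Difference: 0 − (+2) = -2.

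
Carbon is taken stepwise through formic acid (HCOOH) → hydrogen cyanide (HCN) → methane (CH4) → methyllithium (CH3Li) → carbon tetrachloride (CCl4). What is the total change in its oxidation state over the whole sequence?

Carbon oxidation states along the series — formic acid: +2, hydrogen cyanide: +2, methane: -4, methyllithium: -4, carbon tetrachloride: +4.
Net change = +4 − (+2) = +2.

+2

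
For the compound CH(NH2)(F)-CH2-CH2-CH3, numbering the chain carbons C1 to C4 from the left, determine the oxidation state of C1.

+1

Count +1 for every bond to an atom more electronegative than carbon and −1 for every bond to one less electronegative; C–C bonds are 0.
C1 has one bond to C (0), one bond to N (+1), one bond to F (+1), one bond to H (-1).
Oxidation state = 0 + 1 + 1 − 1 = +1.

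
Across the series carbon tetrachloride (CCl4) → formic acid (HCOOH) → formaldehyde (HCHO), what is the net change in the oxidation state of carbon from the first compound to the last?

Carbon oxidation states along the series — carbon tetrachloride: +4, formic acid: +2, formaldehyde: 0.
Net change = 0 − (+4) = -4.

-4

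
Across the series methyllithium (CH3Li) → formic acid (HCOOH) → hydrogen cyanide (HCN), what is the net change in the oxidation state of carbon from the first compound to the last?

Carbon oxidation states along the series — methyllithium: -4, formic acid: +2, hydrogen cyanide: +2.
Net change = +2 − (-4) = +6.

+6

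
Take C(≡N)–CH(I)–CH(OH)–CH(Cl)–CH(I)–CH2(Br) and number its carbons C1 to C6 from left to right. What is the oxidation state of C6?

C6 has one bond to C (0), one bond to Br (+1), one bond to H (-1), one bond to H (-1).
Oxidation state = 0 + 1 − 1 − 1 = -1.

-1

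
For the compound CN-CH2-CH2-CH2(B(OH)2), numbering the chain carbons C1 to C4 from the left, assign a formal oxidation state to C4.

Each bond to a more electronegative atom (O, N, halogen) counts +1, each bond to a less electronegative atom (H, metal, B, Si) counts −1, and each C–C bond counts 0.
C4 has one bond to C (0), one bond to B (-1), one bond to H (-1), one bond to H (-1).
Oxidation state = 0 − 1 − 1 − 1 = -3.

-3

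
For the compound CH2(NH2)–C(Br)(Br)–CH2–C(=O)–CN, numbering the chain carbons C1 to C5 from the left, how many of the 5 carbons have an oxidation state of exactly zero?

0

Each bond to a more electronegative atom (O, N, halogen) counts +1, each bond to a less electronegative atom (H, metal, B, Si) counts −1, and each C–C bond counts 0. Tallying each carbon:
C1: 1C, 2H, 1N → 0 − 2 + 1 = -1
C2: 2C, 2Br → 0 + 2 = +2
C3: 2C, 2H → 0 − 2 = -2
C4: 2C, 2O → 0 + 2 = +2
C5: 1C, 3N → 0 + 3 = +3
0 carbons meet the condition.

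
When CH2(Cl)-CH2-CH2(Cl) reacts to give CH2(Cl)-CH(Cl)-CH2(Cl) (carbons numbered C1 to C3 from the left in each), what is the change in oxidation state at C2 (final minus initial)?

Before: C2 has 2 bonds to C, 2 bonds to H → oxidation state -2.
After: C2 has 2 bonds to C, 1 bond to H, 1 bond to Cl → oxidation state 0.
Δ = 0 − (-2) = +2, so this is an oxidation at C2.

+2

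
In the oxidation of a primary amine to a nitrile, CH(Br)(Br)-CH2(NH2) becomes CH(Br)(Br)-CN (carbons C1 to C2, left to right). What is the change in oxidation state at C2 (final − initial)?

Before: C2 has 1 bond to C, 2 bonds to H, 1 bond to N → oxidation state -1.
After: C2 has 1 bond to C, 3 bonds to N → oxidation state +3.
Δ = +3 − (-1) = +4, so this is an oxidation at C2.

+4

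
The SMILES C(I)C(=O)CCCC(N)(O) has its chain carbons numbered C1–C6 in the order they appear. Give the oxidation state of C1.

-1

C1 has one bond to C (0), one bond to H (-1), one bond to I (+1), one bond to H (-1).
Oxidation state = 0 − 1 + 1 − 1 = -1.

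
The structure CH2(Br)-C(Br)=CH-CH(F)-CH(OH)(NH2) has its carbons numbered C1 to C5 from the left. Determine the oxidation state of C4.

Count +1 for every bond to an atom more electronegative than carbon and −1 for every bond to one less electronegative; C–C bonds are 0.
C4 has one bond to C (0), one bond to C (0), one bond to H (-1), one bond to F (+1).
Oxidation state = 0 + 0 − 1 + 1 = 0.

0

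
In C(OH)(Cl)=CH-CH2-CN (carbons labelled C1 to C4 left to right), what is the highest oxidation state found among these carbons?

Count +1 for every bond to an atom more electronegative than carbon and −1 for every bond to one less electronegative; C–C bonds are 0. Tallying each carbon:
C1: 2C, 1O, 1Cl → 0 + 1 + 1 = +2
C2: 3C, 1H → 0 − 1 = -1
C3: 2C, 2H → 0 − 2 = -2
C4: 1C, 3N → 0 + 3 = +3
The highest value is +3.

+3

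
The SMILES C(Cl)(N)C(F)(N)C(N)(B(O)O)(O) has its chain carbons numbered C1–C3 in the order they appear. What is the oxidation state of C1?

C1 has one bond to C (0), one bond to Cl (+1), one bond to H (-1), one bond to N (+1).
Oxidation state = 0 + 1 − 1 + 1 = +1.

+1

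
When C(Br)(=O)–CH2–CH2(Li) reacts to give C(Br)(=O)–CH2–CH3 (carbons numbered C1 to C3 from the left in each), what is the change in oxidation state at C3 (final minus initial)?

Before: C3 has 1 bond to C, 2 bonds to H, 1 bond to Li → oxidation state -3.
After: C3 has 1 bond to C, 3 bonds to H → oxidation state -3.
Δ = -3 − (-3) = 0, so no net redox change at C3.

0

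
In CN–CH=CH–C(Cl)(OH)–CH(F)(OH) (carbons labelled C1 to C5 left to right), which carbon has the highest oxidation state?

Tallying each carbon's bonds:
C1: 1C, 3N → 0 + 3 = +3
C2: 3C, 1H → 0 − 1 = -1
C3: 3C, 1H → 0 − 1 = -1
C4: 2C, 1O, 1Cl → 0 + 1 + 1 = +2
C5: 1C, 1H, 1O, 1F → 0 − 1 + 1 + 1 = +1
The most oxidised carbon is C1 at +3.

C1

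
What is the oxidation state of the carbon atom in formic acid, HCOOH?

The carbon has one bond to H (-1), a double bond to O (2×+1 = +2), one bond to O (+1).
Oxidation state = -1 + 2 + 1 = +2.

+2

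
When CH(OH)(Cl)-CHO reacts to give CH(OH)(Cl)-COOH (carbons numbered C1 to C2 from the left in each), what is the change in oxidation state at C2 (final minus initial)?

Before: C2 has 1 bond to C, 1 bond to H, 2 bonds to O → oxidation state +1.
After: C2 has 1 bond to C, 3 bonds to O → oxidation state +3.
Δ = +3 − (+1) = +2, so this is an oxidation at C2.

+2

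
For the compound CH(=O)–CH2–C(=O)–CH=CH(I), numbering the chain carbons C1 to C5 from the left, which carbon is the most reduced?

Each bond to a more electronegative atom (O, N, halogen) counts +1, each bond to a less electronegative atom (H, metal, B, Si) counts −1, and each C–C bond counts 0. Tallying each carbon:
C1: 1C, 1H, 2O → 0 − 1 + 2 = +1
C2: 2C, 2H → 0 − 2 = -2
C3: 2C, 2O → 0 + 2 = +2
C4: 3C, 1H → 0 − 1 = -1
C5: 2C, 1H, 1I → 0 − 1 + 1 = 0
The most reduced carbon is C2 at -2.

C2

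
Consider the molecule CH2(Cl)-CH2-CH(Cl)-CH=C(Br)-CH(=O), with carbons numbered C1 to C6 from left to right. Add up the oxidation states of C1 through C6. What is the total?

Tallying each carbon's bonds:
C1: 1C, 2H, 1Cl → 0 − 2 + 1 = -1
C2: 2C, 2H → 0 − 2 = -2
C3: 2C, 1H, 1Cl → 0 − 1 + 1 = 0
C4: 3C, 1H → 0 − 1 = -1
C5: 3C, 1Br → 0 + 1 = +1
C6: 1C, 1H, 2O → 0 − 1 + 2 = +1
Sum = -1 − 2 + 0 − 1 + 1 + 1 = -2.

-2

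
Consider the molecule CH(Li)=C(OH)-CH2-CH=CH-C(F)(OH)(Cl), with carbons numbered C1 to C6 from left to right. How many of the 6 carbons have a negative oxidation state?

Tallying each carbon's bonds:
C1: 2C, 1H, 1Li → 0 − 1 − 1 = -2
C2: 3C, 1O → 0 + 1 = +1
C3: 2C, 2H → 0 − 2 = -2
C4: 3C, 1H → 0 − 1 = -1
C5: 3C, 1H → 0 − 1 = -1
C6: 1C, 1O, 1F, 1Cl → 0 + 1 + 1 + 1 = +3
4 carbons (C1, C3, C4, C5) meet the condition.

4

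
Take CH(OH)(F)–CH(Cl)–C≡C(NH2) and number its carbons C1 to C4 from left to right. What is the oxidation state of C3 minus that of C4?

-1

C3: 4C → 0 = 0
C4: 3C, 1N → 0 + 1 = +1
Difference: 0 − (+1) = -1.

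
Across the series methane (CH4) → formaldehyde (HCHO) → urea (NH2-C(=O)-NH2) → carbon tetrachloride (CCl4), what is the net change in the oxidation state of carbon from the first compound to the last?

Carbon oxidation states along the series — methane: -4, formaldehyde: 0, urea: +4, carbon tetrachloride: +4.
Net change = +4 − (-4) = +8.

+8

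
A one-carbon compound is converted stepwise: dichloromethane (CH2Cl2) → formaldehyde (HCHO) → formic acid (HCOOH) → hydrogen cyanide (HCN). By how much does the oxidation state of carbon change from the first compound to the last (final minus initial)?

+2

Carbon oxidation states along the series — dichloromethane: 0, formaldehyde: 0, formic acid: +2, hydrogen cyanide: +2.
Net change = +2 − (0) = +2.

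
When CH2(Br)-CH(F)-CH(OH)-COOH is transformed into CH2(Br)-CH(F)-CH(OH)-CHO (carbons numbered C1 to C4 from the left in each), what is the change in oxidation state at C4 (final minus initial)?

Before: C4 has 1 bond to C, 3 bonds to O → oxidation state +3.
After: C4 has 1 bond to C, 1 bond to H, 2 bonds to O → oxidation state +1.
Δ = +1 − (+3) = -2, so this is a reduction at C4.

-2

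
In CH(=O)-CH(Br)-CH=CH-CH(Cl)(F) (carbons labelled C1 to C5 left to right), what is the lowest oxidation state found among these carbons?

-1

Each bond to a more electronegative atom (O, N, halogen) counts +1, each bond to a less electronegative atom (H, metal, B, Si) counts −1, and each C–C bond counts 0. Tallying each carbon:
C1: 1C, 1H, 2O → 0 − 1 + 2 = +1
C2: 2C, 1H, 1Br → 0 − 1 + 1 = 0
C3: 3C, 1H → 0 − 1 = -1
C4: 3C, 1H → 0 − 1 = -1
C5: 1C, 1H, 1F, 1Cl → 0 − 1 + 1 + 1 = +1
The lowest value is -1.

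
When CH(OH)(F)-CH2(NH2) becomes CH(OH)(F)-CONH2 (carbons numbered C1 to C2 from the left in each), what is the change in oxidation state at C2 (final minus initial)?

Before: C2 has 1 bond to C, 2 bonds to H, 1 bond to N → oxidation state -1.
After: C2 has 1 bond to C, 2 bonds to O, 1 bond to N → oxidation state +3.
Δ = +3 − (-1) = +4, so this is an oxidation at C2.

+4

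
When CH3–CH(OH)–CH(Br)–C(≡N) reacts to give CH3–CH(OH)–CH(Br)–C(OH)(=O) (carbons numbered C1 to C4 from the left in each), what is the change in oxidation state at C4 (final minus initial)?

Before: C4 has 1 bond to C, 3 bonds to N → oxidation state +3.
After: C4 has 1 bond to C, 3 bonds to O → oxidation state +3.
Δ = +3 − (+3) = 0, so no net redox change at C4.

0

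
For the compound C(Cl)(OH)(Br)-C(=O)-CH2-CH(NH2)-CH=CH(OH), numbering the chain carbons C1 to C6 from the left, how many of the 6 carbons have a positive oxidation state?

Assign +1 per bond to O/N/halogen, −1 per bond to H or an electropositive element, and 0 per bond to carbon. Tallying each carbon:
C1: 1C, 1O, 1Cl, 1Br → 0 + 1 + 1 + 1 = +3
C2: 2C, 2O → 0 + 2 = +2
C3: 2C, 2H → 0 − 2 = -2
C4: 2C, 1H, 1N → 0 − 1 + 1 = 0
C5: 3C, 1H → 0 − 1 = -1
C6: 2C, 1H, 1O → 0 − 1 + 1 = 0
2 carbons (C1, C2) meet the condition.

2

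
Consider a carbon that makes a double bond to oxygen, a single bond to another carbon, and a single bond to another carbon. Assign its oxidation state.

+2

The carbon has one bond to C (0), one bond to C (0), a double bond to O (2×+1 = +2).
Oxidation state = 0 + 0 + 2 = +2.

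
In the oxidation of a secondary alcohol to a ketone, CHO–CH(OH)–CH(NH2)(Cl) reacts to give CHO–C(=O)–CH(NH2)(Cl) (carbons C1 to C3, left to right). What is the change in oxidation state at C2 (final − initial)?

+2

Before: C2 has 2 bonds to C, 1 bond to H, 1 bond to O → oxidation state 0.
After: C2 has 2 bonds to C, 2 bonds to O → oxidation state +2.
Δ = +2 − (0) = +2, so this is an oxidation at C2.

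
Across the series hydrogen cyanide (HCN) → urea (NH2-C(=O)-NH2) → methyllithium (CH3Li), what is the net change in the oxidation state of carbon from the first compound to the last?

Carbon oxidation states along the series — hydrogen cyanide: +2, urea: +4, methyllithium: -4.
Net change = -4 − (+2) = -6.

-6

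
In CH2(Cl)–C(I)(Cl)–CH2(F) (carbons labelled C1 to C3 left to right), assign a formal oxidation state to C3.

C3 has one bond to C (0), one bond to F (+1), one bond to H (-1), one bond to H (-1).
Oxidation state = 0 + 1 − 1 − 1 = -1.

-1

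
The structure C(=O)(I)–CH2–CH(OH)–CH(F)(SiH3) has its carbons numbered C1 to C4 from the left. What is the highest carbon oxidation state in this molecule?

+3

Bonds to more-electronegative neighbours contribute +1 each, bonds to H or metals contribute −1 each, and C–C bonds contribute 0. Tallying each carbon:
C1: 1C, 2O, 1I → 0 + 2 + 1 = +3
C2: 2C, 2H → 0 − 2 = -2
C3: 2C, 1H, 1O → 0 − 1 + 1 = 0
C4: 1C, 1H, 1F, 1Si → 0 − 1 + 1 − 1 = -1
The highest value is +3.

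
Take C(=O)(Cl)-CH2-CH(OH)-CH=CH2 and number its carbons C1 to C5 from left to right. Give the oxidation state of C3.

0

Bonds to more-electronegative neighbours contribute +1 each, bonds to H or metals contribute −1 each, and C–C bonds contribute 0.
C3 has one bond to C (0), one bond to C (0), one bond to H (-1), one bond to O (+1).
Oxidation state = 0 + 0 − 1 + 1 = 0.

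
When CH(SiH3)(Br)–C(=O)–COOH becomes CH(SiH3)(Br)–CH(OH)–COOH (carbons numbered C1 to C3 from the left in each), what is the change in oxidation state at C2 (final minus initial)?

-2

Before: C2 has 2 bonds to C, 2 bonds to O → oxidation state +2.
After: C2 has 2 bonds to C, 1 bond to H, 1 bond to O → oxidation state 0.
Δ = 0 − (+2) = -2, so this is a reduction at C2.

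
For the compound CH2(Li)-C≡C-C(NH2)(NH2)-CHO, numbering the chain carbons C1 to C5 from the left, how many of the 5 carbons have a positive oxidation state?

2

Assign +1 per bond to O/N/halogen, −1 per bond to H or an electropositive element, and 0 per bond to carbon. Tallying each carbon:
C1: 1C, 2H, 1Li → 0 − 2 − 1 = -3
C2: 4C → 0 = 0
C3: 4C → 0 = 0
C4: 2C, 2N → 0 + 2 = +2
C5: 1C, 1H, 2O → 0 − 1 + 2 = +1
2 carbons (C4, C5) meet the condition.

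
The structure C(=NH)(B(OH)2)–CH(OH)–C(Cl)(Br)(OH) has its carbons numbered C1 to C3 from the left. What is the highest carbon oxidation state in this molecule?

+3

Count +1 for every bond to an atom more electronegative than carbon and −1 for every bond to one less electronegative; C–C bonds are 0. Tallying each carbon:
C1: 1C, 2N, 1B → 0 + 2 − 1 = +1
C2: 2C, 1H, 1O → 0 − 1 + 1 = 0
C3: 1C, 1O, 1Cl, 1Br → 0 + 1 + 1 + 1 = +3
The highest value is +3.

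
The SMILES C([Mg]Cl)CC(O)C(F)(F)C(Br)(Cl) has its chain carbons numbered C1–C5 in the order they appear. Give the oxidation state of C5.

+1

C5 has one bond to C (0), one bond to Br (+1), one bond to Cl (+1), one bond to H (-1).
Oxidation state = 0 + 1 + 1 − 1 = +1.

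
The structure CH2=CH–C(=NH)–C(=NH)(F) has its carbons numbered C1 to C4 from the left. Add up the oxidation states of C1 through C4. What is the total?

+2

Tallying each carbon's bonds:
C1: 2C, 2H → 0 − 2 = -2
C2: 3C, 1H → 0 − 1 = -1
C3: 2C, 2N → 0 + 2 = +2
C4: 1C, 2N, 1F → 0 + 2 + 1 = +3
Sum = -2 − 1 + 2 + 3 = +2.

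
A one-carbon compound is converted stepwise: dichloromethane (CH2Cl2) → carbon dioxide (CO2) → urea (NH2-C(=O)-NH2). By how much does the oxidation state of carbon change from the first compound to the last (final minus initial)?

+4

Carbon oxidation states along the series — dichloromethane: 0, carbon dioxide: +4, urea: +4.
Net change = +4 − (0) = +4.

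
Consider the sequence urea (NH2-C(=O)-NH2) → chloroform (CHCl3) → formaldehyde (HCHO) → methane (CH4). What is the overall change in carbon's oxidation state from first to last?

Carbon oxidation states along the series — urea: +4, chloroform: +2, formaldehyde: 0, methane: -4.
Net change = -4 − (+4) = -8.

-8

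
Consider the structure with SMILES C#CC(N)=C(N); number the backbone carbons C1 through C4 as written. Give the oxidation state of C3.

C3 has one bond to C (0), a double bond to C (2×0 = 0), one bond to N (+1).
Oxidation state = 0 + 0 + 1 = +1.

+1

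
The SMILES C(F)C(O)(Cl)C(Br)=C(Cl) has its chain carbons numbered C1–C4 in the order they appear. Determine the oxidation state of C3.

+1

Assign +1 per bond to O/N/halogen, −1 per bond to H or an electropositive element, and 0 per bond to carbon.
C3 has one bond to C (0), a double bond to C (2×0 = 0), one bond to Br (+1).
Oxidation state = 0 + 0 + 1 = +1.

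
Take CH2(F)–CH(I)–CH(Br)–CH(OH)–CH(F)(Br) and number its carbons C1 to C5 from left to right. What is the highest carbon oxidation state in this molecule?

+1

Count +1 for every bond to an atom more electronegative than carbon and −1 for every bond to one less electronegative; C–C bonds are 0. Tallying each carbon:
C1: 1C, 2H, 1F → 0 − 2 + 1 = -1
C2: 2C, 1H, 1I → 0 − 1 + 1 = 0
C3: 2C, 1H, 1Br → 0 − 1 + 1 = 0
C4: 2C, 1H, 1O → 0 − 1 + 1 = 0
C5: 1C, 1H, 1F, 1Br → 0 − 1 + 1 + 1 = +1
The highest value is +1.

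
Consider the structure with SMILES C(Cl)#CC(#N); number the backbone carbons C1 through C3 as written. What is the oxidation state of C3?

Bonds to more-electronegative neighbours contribute +1 each, bonds to H or metals contribute −1 each, and C–C bonds contribute 0.
C3 has one bond to C (0), a triple bond to N (3×+1 = +3).
Oxidation state = 0 + 3 = +3.

+3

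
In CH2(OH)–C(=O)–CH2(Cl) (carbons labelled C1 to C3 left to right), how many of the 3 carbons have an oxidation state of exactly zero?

Assign +1 per bond to O/N/halogen, −1 per bond to H or an electropositive element, and 0 per bond to carbon. Tallying each carbon:
C1: 1C, 2H, 1O → 0 − 2 + 1 = -1
C2: 2C, 2O → 0 + 2 = +2
C3: 1C, 2H, 1Cl → 0 − 2 + 1 = -1
0 carbons meet the condition.

0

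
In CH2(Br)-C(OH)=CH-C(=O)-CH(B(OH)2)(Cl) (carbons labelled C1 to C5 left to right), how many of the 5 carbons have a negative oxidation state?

Assign +1 per bond to O/N/halogen, −1 per bond to H or an electropositive element, and 0 per bond to carbon. Tallying each carbon:
C1: 1C, 2H, 1Br → 0 − 2 + 1 = -1
C2: 3C, 1O → 0 + 1 = +1
C3: 3C, 1H → 0 − 1 = -1
C4: 2C, 2O → 0 + 2 = +2
C5: 1C, 1H, 1Cl, 1B → 0 − 1 + 1 − 1 = -1
3 carbons (C1, C3, C5) meet the condition.

3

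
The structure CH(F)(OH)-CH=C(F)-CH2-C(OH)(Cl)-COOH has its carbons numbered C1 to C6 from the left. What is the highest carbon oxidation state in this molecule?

+3

Count +1 for every bond to an atom more electronegative than carbon and −1 for every bond to one less electronegative; C–C bonds are 0. Tallying each carbon:
C1: 1C, 1H, 1O, 1F → 0 − 1 + 1 + 1 = +1
C2: 3C, 1H → 0 − 1 = -1
C3: 3C, 1F → 0 + 1 = +1
C4: 2C, 2H → 0 − 2 = -2
C5: 2C, 1O, 1Cl → 0 + 1 + 1 = +2
C6: 1C, 3O → 0 + 3 = +3
The highest value is +3.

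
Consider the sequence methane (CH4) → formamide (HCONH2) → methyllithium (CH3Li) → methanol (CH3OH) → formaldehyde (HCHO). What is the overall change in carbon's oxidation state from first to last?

+4

Carbon oxidation states along the series — methane: -4, formamide: +2, methyllithium: -4, methanol: -2, formaldehyde: 0.
Net change = 0 − (-4) = +4.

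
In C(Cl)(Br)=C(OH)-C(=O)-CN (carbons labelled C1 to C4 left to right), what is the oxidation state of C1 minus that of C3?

C1: 2C, 1Cl, 1Br → 0 + 1 + 1 = +2
C3: 2C, 2O → 0 + 2 = +2
Difference: +2 − (+2) = 0.

0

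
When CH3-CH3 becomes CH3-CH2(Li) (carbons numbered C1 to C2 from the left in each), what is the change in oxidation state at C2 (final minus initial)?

0

Before: C2 has 1 bond to C, 3 bonds to H → oxidation state -3.
After: C2 has 1 bond to C, 2 bonds to H, 1 bond to Li → oxidation state -3.
Δ = -3 − (-3) = 0, so no net redox change at C2.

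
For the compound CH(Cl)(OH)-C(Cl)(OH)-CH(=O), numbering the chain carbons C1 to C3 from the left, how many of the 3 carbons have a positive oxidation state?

Count +1 for every bond to an atom more electronegative than carbon and −1 for every bond to one less electronegative; C–C bonds are 0. Tallying each carbon:
C1: 1C, 1H, 1O, 1Cl → 0 − 1 + 1 + 1 = +1
C2: 2C, 1O, 1Cl → 0 + 1 + 1 = +2
C3: 1C, 1H, 2O → 0 − 1 + 2 = +1
3 carbons (C1, C2, C3) meet the condition.

3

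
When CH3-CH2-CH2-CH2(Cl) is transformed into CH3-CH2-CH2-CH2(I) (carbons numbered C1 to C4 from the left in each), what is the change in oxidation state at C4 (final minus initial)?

0

Before: C4 has 1 bond to C, 2 bonds to H, 1 bond to Cl → oxidation state -1.
After: C4 has 1 bond to C, 2 bonds to H, 1 bond to I → oxidation state -1.
Δ = -1 − (-1) = 0, so no net redox change at C4.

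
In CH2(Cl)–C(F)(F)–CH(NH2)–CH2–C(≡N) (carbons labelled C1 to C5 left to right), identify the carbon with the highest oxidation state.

Count +1 for every bond to an atom more electronegative than carbon and −1 for every bond to one less electronegative; C–C bonds are 0. Tallying each carbon:
C1: 1C, 2H, 1Cl → 0 − 2 + 1 = -1
C2: 2C, 2F → 0 + 2 = +2
C3: 2C, 1H, 1N → 0 − 1 + 1 = 0
C4: 2C, 2H → 0 − 2 = -2
C5: 1C, 3N → 0 + 3 = +3
The most oxidised carbon is C5 at +3.

C5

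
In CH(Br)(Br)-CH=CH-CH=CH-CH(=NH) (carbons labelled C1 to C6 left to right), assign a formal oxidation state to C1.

Count +1 for every bond to an atom more electronegative than carbon and −1 for every bond to one less electronegative; C–C bonds are 0.
C1 has one bond to C (0), one bond to Br (+1), one bond to Br (+1), one bond to H (-1).
Oxidation state = 0 + 1 + 1 − 1 = +1.

+1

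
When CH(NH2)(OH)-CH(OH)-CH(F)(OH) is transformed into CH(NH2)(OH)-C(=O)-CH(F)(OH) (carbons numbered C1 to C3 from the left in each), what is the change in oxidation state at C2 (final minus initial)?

+2

Before: C2 has 2 bonds to C, 1 bond to H, 1 bond to O → oxidation state 0.
After: C2 has 2 bonds to C, 2 bonds to O → oxidation state +2.
Δ = +2 − (0) = +2, so this is an oxidation at C2.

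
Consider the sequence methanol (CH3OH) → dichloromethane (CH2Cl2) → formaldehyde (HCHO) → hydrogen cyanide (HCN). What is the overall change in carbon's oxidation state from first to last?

Carbon oxidation states along the series — methanol: -2, dichloromethane: 0, formaldehyde: 0, hydrogen cyanide: +2.
Net change = +2 − (-2) = +4.

+4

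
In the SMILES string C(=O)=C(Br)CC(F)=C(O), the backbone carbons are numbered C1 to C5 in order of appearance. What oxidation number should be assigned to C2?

+1

C2 has a double bond to C (2×0 = 0), one bond to C (0), one bond to Br (+1).
Oxidation state = 0 + 0 + 1 = +1.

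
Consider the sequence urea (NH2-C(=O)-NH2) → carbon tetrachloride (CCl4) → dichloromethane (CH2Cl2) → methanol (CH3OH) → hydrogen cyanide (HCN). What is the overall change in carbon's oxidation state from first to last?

Carbon oxidation states along the series — urea: +4, carbon tetrachloride: +4, dichloromethane: 0, methanol: -2, hydrogen cyanide: +2.
Net change = +2 − (+4) = -2.

-2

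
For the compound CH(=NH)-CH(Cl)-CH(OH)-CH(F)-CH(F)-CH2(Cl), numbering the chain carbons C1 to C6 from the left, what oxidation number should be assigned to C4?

0

C4 has one bond to C (0), one bond to C (0), one bond to H (-1), one bond to F (+1).
Oxidation state = 0 + 0 − 1 + 1 = 0.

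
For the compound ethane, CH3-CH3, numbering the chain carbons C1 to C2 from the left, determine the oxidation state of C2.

Count +1 for every bond to an atom more electronegative than carbon and −1 for every bond to one less electronegative; C–C bonds are 0.
C2 has one bond to H (-1), one bond to H (-1), one bond to H (-1), one bond to C (0).
Oxidation state = -1 − 1 − 1 + 0 = -3.

-3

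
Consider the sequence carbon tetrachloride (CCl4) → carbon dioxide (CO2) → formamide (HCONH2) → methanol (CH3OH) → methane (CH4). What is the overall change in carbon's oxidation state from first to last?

-8

Carbon oxidation states along the series — carbon tetrachloride: +4, carbon dioxide: +4, formamide: +2, methanol: -2, methane: -4.
Net change = -4 − (+4) = -8.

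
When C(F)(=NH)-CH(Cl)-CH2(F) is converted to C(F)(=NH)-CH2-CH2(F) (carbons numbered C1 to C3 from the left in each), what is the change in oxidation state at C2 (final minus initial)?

-2

Before: C2 has 2 bonds to C, 1 bond to H, 1 bond to Cl → oxidation state 0.
After: C2 has 2 bonds to C, 2 bonds to H → oxidation state -2.
Δ = -2 − (0) = -2, so this is a reduction at C2.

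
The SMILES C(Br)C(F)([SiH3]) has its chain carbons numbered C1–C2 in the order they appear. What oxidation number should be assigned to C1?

C1 has one bond to C (0), one bond to H (-1), one bond to Br (+1), one bond to H (-1).
Oxidation state = 0 − 1 + 1 − 1 = -1.

-1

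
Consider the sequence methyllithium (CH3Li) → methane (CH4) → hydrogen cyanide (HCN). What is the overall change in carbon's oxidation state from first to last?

+6

Carbon oxidation states along the series — methyllithium: -4, methane: -4, hydrogen cyanide: +2.
Net change = +2 − (-4) = +6.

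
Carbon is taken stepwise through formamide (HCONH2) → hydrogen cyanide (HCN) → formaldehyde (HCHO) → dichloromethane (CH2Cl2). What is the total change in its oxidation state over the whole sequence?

-2

Carbon oxidation states along the series — formamide: +2, hydrogen cyanide: +2, formaldehyde: 0, dichloromethane: 0.
Net change = 0 − (+2) = -2.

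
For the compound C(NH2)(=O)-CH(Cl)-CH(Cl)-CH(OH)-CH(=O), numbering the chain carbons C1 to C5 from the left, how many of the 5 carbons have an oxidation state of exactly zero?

Bonds to more-electronegative neighbours contribute +1 each, bonds to H or metals contribute −1 each, and C–C bonds contribute 0. Tallying each carbon:
C1: 1C, 2O, 1N → 0 + 2 + 1 = +3
C2: 2C, 1H, 1Cl → 0 − 1 + 1 = 0
C3: 2C, 1H, 1Cl → 0 − 1 + 1 = 0
C4: 2C, 1H, 1O → 0 − 1 + 1 = 0
C5: 1C, 1H, 2O → 0 − 1 + 2 = +1
3 carbons (C2, C3, C4) meet the condition.

3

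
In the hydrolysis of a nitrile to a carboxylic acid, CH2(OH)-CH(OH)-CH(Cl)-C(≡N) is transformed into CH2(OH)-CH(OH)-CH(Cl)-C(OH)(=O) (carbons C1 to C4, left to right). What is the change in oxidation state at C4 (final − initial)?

Before: C4 has 1 bond to C, 3 bonds to N → oxidation state +3.
After: C4 has 1 bond to C, 3 bonds to O → oxidation state +3.
Δ = +3 − (+3) = 0, so no net redox change at C4.

0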